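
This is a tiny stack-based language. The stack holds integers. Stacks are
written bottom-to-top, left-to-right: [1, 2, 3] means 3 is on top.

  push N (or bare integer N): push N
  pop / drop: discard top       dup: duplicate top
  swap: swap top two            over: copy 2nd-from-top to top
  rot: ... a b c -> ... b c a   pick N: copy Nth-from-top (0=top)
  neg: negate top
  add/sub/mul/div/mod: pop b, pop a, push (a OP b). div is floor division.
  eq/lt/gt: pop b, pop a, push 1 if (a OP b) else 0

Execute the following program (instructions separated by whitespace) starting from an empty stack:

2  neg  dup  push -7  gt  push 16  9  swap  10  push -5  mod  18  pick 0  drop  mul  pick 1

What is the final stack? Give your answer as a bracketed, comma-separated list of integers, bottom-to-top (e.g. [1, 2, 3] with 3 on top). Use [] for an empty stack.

Answer: [-2, 1, 9, 16, 0, 16]

Derivation:
After 'push 2': [2]
After 'neg': [-2]
After 'dup': [-2, -2]
After 'push -7': [-2, -2, -7]
After 'gt': [-2, 1]
After 'push 16': [-2, 1, 16]
After 'push 9': [-2, 1, 16, 9]
After 'swap': [-2, 1, 9, 16]
After 'push 10': [-2, 1, 9, 16, 10]
After 'push -5': [-2, 1, 9, 16, 10, -5]
After 'mod': [-2, 1, 9, 16, 0]
After 'push 18': [-2, 1, 9, 16, 0, 18]
After 'pick 0': [-2, 1, 9, 16, 0, 18, 18]
After 'drop': [-2, 1, 9, 16, 0, 18]
After 'mul': [-2, 1, 9, 16, 0]
After 'pick 1': [-2, 1, 9, 16, 0, 16]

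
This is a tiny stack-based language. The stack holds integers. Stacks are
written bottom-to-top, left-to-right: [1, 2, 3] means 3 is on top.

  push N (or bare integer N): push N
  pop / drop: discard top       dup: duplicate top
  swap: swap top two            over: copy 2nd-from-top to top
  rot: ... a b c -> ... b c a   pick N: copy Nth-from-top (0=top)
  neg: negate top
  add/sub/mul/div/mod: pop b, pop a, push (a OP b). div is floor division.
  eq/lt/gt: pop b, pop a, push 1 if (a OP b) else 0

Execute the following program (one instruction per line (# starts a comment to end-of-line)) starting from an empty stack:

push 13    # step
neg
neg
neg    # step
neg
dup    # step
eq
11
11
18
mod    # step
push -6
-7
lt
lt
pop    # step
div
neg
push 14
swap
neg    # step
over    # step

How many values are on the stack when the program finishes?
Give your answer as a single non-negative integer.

After 'push 13': stack = [13] (depth 1)
After 'neg': stack = [-13] (depth 1)
After 'neg': stack = [13] (depth 1)
After 'neg': stack = [-13] (depth 1)
After 'neg': stack = [13] (depth 1)
After 'dup': stack = [13, 13] (depth 2)
After 'eq': stack = [1] (depth 1)
After 'push 11': stack = [1, 11] (depth 2)
After 'push 11': stack = [1, 11, 11] (depth 3)
After 'push 18': stack = [1, 11, 11, 18] (depth 4)
  ...
After 'push -7': stack = [1, 11, 11, -6, -7] (depth 5)
After 'lt': stack = [1, 11, 11, 0] (depth 4)
After 'lt': stack = [1, 11, 0] (depth 3)
After 'pop': stack = [1, 11] (depth 2)
After 'div': stack = [0] (depth 1)
After 'neg': stack = [0] (depth 1)
After 'push 14': stack = [0, 14] (depth 2)
After 'swap': stack = [14, 0] (depth 2)
After 'neg': stack = [14, 0] (depth 2)
After 'over': stack = [14, 0, 14] (depth 3)

Answer: 3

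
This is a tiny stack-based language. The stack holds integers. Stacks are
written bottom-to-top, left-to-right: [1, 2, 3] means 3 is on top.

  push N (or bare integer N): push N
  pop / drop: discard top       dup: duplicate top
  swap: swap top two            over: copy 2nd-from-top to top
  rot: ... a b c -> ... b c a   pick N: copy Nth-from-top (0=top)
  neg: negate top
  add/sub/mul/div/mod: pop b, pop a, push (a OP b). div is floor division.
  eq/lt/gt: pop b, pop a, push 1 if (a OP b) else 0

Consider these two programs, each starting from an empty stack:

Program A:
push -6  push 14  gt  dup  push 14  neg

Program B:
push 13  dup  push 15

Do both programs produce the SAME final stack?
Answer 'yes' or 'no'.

Program A trace:
  After 'push -6': [-6]
  After 'push 14': [-6, 14]
  After 'gt': [0]
  After 'dup': [0, 0]
  After 'push 14': [0, 0, 14]
  After 'neg': [0, 0, -14]
Program A final stack: [0, 0, -14]

Program B trace:
  After 'push 13': [13]
  After 'dup': [13, 13]
  After 'push 15': [13, 13, 15]
Program B final stack: [13, 13, 15]
Same: no

Answer: no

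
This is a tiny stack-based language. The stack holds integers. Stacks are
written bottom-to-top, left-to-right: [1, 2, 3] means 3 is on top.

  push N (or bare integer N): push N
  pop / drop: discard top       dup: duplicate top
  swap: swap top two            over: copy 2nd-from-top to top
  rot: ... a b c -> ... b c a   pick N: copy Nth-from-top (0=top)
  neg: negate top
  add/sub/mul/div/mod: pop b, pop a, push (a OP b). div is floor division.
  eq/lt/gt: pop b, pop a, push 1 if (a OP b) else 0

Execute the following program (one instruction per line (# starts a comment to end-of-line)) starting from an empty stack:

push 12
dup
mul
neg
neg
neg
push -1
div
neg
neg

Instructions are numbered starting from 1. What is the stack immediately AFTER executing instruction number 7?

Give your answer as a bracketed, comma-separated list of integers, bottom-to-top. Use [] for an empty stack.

Step 1 ('push 12'): [12]
Step 2 ('dup'): [12, 12]
Step 3 ('mul'): [144]
Step 4 ('neg'): [-144]
Step 5 ('neg'): [144]
Step 6 ('neg'): [-144]
Step 7 ('push -1'): [-144, -1]

Answer: [-144, -1]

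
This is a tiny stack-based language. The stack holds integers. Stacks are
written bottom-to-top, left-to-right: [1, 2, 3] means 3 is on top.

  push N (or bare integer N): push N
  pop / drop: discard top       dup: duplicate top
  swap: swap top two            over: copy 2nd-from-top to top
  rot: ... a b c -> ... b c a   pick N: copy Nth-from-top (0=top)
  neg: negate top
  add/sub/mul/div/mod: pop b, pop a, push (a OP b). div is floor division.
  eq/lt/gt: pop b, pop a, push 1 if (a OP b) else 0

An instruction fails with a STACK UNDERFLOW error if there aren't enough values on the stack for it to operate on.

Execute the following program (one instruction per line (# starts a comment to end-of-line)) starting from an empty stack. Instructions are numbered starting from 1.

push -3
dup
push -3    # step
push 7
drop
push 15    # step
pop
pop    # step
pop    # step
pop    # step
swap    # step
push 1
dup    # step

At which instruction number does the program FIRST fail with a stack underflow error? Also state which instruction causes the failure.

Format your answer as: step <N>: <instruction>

Step 1 ('push -3'): stack = [-3], depth = 1
Step 2 ('dup'): stack = [-3, -3], depth = 2
Step 3 ('push -3'): stack = [-3, -3, -3], depth = 3
Step 4 ('push 7'): stack = [-3, -3, -3, 7], depth = 4
Step 5 ('drop'): stack = [-3, -3, -3], depth = 3
Step 6 ('push 15'): stack = [-3, -3, -3, 15], depth = 4
Step 7 ('pop'): stack = [-3, -3, -3], depth = 3
Step 8 ('pop'): stack = [-3, -3], depth = 2
Step 9 ('pop'): stack = [-3], depth = 1
Step 10 ('pop'): stack = [], depth = 0
Step 11 ('swap'): needs 2 value(s) but depth is 0 — STACK UNDERFLOW

Answer: step 11: swap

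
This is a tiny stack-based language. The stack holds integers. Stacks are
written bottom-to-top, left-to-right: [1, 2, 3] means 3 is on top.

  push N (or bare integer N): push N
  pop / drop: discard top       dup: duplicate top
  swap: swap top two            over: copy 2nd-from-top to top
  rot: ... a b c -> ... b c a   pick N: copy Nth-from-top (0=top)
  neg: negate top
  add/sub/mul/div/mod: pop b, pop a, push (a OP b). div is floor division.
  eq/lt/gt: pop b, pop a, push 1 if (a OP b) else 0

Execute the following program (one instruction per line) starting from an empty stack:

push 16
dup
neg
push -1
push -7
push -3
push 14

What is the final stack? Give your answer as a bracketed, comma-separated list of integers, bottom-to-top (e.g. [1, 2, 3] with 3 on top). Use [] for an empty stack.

Answer: [16, -16, -1, -7, -3, 14]

Derivation:
After 'push 16': [16]
After 'dup': [16, 16]
After 'neg': [16, -16]
After 'push -1': [16, -16, -1]
After 'push -7': [16, -16, -1, -7]
After 'push -3': [16, -16, -1, -7, -3]
After 'push 14': [16, -16, -1, -7, -3, 14]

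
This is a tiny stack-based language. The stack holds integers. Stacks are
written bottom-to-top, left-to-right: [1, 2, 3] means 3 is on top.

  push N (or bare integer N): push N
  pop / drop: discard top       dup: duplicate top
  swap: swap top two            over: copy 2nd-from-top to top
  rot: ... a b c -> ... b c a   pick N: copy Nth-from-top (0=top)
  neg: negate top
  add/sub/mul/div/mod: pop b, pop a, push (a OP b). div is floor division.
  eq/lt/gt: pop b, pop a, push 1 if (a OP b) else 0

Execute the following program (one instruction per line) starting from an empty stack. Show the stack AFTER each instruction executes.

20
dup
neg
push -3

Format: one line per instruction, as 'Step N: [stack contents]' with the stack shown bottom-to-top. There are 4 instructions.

Step 1: [20]
Step 2: [20, 20]
Step 3: [20, -20]
Step 4: [20, -20, -3]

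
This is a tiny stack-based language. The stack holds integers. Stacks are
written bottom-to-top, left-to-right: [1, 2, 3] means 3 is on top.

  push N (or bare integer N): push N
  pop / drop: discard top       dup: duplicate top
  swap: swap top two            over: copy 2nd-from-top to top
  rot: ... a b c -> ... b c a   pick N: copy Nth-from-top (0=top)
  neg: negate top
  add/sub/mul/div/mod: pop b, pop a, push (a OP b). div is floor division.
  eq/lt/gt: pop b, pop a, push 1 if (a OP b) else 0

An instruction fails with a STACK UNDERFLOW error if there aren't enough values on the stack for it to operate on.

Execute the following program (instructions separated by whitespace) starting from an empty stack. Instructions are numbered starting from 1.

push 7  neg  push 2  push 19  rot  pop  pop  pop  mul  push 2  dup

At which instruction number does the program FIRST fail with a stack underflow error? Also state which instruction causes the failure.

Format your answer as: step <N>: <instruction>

Answer: step 9: mul

Derivation:
Step 1 ('push 7'): stack = [7], depth = 1
Step 2 ('neg'): stack = [-7], depth = 1
Step 3 ('push 2'): stack = [-7, 2], depth = 2
Step 4 ('push 19'): stack = [-7, 2, 19], depth = 3
Step 5 ('rot'): stack = [2, 19, -7], depth = 3
Step 6 ('pop'): stack = [2, 19], depth = 2
Step 7 ('pop'): stack = [2], depth = 1
Step 8 ('pop'): stack = [], depth = 0
Step 9 ('mul'): needs 2 value(s) but depth is 0 — STACK UNDERFLOW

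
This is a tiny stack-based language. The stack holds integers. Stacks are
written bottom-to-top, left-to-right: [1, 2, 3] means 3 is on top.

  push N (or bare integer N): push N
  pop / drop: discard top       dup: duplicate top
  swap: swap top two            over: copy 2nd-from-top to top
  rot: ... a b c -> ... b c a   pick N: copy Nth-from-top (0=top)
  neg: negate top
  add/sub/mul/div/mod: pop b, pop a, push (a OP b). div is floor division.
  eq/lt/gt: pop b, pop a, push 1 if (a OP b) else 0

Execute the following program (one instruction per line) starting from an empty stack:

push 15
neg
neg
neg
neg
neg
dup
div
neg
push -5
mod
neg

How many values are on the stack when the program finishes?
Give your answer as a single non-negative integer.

Answer: 1

Derivation:
After 'push 15': stack = [15] (depth 1)
After 'neg': stack = [-15] (depth 1)
After 'neg': stack = [15] (depth 1)
After 'neg': stack = [-15] (depth 1)
After 'neg': stack = [15] (depth 1)
After 'neg': stack = [-15] (depth 1)
After 'dup': stack = [-15, -15] (depth 2)
After 'div': stack = [1] (depth 1)
After 'neg': stack = [-1] (depth 1)
After 'push -5': stack = [-1, -5] (depth 2)
After 'mod': stack = [-1] (depth 1)
After 'neg': stack = [1] (depth 1)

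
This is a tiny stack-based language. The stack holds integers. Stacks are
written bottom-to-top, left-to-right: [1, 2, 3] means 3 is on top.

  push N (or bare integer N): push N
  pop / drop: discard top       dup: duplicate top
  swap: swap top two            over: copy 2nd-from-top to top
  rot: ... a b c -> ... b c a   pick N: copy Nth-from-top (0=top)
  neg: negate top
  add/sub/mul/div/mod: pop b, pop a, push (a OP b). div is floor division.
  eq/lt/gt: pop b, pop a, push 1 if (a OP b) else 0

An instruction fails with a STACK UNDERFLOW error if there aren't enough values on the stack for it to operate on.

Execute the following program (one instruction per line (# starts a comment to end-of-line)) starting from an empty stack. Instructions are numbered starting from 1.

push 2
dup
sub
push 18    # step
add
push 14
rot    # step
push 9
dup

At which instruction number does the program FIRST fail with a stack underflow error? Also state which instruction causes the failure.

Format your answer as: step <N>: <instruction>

Answer: step 7: rot

Derivation:
Step 1 ('push 2'): stack = [2], depth = 1
Step 2 ('dup'): stack = [2, 2], depth = 2
Step 3 ('sub'): stack = [0], depth = 1
Step 4 ('push 18'): stack = [0, 18], depth = 2
Step 5 ('add'): stack = [18], depth = 1
Step 6 ('push 14'): stack = [18, 14], depth = 2
Step 7 ('rot'): needs 3 value(s) but depth is 2 — STACK UNDERFLOW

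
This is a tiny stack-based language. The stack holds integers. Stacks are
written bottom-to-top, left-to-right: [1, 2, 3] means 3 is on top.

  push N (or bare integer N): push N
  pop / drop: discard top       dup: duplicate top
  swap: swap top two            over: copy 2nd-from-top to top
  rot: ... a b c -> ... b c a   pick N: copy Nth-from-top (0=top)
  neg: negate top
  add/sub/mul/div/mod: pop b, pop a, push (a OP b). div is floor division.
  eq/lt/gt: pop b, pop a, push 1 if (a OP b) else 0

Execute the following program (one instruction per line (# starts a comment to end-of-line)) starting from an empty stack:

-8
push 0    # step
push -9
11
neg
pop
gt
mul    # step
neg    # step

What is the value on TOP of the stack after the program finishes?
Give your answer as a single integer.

After 'push -8': [-8]
After 'push 0': [-8, 0]
After 'push -9': [-8, 0, -9]
After 'push 11': [-8, 0, -9, 11]
After 'neg': [-8, 0, -9, -11]
After 'pop': [-8, 0, -9]
After 'gt': [-8, 1]
After 'mul': [-8]
After 'neg': [8]

Answer: 8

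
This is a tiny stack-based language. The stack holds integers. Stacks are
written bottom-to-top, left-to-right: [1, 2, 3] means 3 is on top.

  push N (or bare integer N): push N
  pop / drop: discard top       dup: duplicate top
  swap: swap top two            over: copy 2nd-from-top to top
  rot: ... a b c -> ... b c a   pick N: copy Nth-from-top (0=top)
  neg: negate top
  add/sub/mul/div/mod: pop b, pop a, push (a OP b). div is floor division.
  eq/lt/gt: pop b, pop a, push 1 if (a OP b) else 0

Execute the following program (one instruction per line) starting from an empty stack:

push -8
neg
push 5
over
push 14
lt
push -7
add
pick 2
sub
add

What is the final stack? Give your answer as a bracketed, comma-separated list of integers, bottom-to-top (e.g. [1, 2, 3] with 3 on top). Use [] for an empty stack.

Answer: [8, -9]

Derivation:
After 'push -8': [-8]
After 'neg': [8]
After 'push 5': [8, 5]
After 'over': [8, 5, 8]
After 'push 14': [8, 5, 8, 14]
After 'lt': [8, 5, 1]
After 'push -7': [8, 5, 1, -7]
After 'add': [8, 5, -6]
After 'pick 2': [8, 5, -6, 8]
After 'sub': [8, 5, -14]
After 'add': [8, -9]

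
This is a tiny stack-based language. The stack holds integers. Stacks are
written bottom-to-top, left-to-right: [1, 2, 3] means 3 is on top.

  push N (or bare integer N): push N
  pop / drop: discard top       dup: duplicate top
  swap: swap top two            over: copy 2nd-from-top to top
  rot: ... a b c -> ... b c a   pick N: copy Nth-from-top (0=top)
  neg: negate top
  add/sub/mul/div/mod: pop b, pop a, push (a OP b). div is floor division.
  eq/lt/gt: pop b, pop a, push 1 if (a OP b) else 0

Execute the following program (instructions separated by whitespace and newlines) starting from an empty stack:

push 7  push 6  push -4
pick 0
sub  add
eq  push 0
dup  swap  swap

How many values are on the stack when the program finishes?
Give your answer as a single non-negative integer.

Answer: 3

Derivation:
After 'push 7': stack = [7] (depth 1)
After 'push 6': stack = [7, 6] (depth 2)
After 'push -4': stack = [7, 6, -4] (depth 3)
After 'pick 0': stack = [7, 6, -4, -4] (depth 4)
After 'sub': stack = [7, 6, 0] (depth 3)
After 'add': stack = [7, 6] (depth 2)
After 'eq': stack = [0] (depth 1)
After 'push 0': stack = [0, 0] (depth 2)
After 'dup': stack = [0, 0, 0] (depth 3)
After 'swap': stack = [0, 0, 0] (depth 3)
After 'swap': stack = [0, 0, 0] (depth 3)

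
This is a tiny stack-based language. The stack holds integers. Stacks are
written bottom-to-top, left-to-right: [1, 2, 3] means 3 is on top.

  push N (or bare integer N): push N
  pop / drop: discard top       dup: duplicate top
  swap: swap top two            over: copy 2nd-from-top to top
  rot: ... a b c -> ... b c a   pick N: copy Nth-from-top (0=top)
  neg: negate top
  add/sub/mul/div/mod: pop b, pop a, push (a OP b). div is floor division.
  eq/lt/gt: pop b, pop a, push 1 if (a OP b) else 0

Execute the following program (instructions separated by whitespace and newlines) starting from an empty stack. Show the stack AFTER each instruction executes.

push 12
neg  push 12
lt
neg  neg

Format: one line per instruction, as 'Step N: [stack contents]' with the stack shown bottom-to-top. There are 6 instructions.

Step 1: [12]
Step 2: [-12]
Step 3: [-12, 12]
Step 4: [1]
Step 5: [-1]
Step 6: [1]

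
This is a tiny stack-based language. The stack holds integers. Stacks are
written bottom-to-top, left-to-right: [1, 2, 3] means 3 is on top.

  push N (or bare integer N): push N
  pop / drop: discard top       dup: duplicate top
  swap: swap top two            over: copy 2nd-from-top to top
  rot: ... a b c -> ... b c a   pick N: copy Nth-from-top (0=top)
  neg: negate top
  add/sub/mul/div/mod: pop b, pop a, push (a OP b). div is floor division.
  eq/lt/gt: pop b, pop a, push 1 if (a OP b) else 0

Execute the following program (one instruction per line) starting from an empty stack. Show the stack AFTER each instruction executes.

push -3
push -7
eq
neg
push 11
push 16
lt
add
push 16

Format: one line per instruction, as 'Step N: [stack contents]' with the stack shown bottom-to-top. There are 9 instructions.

Step 1: [-3]
Step 2: [-3, -7]
Step 3: [0]
Step 4: [0]
Step 5: [0, 11]
Step 6: [0, 11, 16]
Step 7: [0, 1]
Step 8: [1]
Step 9: [1, 16]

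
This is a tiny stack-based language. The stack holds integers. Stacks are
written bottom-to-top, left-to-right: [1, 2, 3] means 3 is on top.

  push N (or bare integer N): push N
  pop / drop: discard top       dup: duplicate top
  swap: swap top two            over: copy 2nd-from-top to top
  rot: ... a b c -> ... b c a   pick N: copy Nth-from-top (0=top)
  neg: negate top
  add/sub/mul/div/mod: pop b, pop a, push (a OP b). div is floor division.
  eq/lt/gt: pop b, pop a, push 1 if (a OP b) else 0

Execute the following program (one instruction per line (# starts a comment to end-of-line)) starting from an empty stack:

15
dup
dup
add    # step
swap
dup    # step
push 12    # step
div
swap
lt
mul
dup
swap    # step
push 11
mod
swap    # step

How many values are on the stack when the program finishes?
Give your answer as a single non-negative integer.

Answer: 2

Derivation:
After 'push 15': stack = [15] (depth 1)
After 'dup': stack = [15, 15] (depth 2)
After 'dup': stack = [15, 15, 15] (depth 3)
After 'add': stack = [15, 30] (depth 2)
After 'swap': stack = [30, 15] (depth 2)
After 'dup': stack = [30, 15, 15] (depth 3)
After 'push 12': stack = [30, 15, 15, 12] (depth 4)
After 'div': stack = [30, 15, 1] (depth 3)
After 'swap': stack = [30, 1, 15] (depth 3)
After 'lt': stack = [30, 1] (depth 2)
After 'mul': stack = [30] (depth 1)
After 'dup': stack = [30, 30] (depth 2)
After 'swap': stack = [30, 30] (depth 2)
After 'push 11': stack = [30, 30, 11] (depth 3)
After 'mod': stack = [30, 8] (depth 2)
After 'swap': stack = [8, 30] (depth 2)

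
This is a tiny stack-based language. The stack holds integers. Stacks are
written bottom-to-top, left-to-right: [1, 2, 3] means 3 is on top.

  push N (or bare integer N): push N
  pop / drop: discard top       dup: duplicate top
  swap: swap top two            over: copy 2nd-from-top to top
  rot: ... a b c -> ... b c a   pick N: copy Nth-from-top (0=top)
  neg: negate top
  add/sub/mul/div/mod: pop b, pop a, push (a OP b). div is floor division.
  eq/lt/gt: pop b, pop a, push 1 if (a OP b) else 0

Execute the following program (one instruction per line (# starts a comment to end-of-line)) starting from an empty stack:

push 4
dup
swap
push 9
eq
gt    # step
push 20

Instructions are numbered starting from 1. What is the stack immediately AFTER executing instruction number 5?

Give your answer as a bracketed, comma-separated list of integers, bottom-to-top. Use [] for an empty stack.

Step 1 ('push 4'): [4]
Step 2 ('dup'): [4, 4]
Step 3 ('swap'): [4, 4]
Step 4 ('push 9'): [4, 4, 9]
Step 5 ('eq'): [4, 0]

Answer: [4, 0]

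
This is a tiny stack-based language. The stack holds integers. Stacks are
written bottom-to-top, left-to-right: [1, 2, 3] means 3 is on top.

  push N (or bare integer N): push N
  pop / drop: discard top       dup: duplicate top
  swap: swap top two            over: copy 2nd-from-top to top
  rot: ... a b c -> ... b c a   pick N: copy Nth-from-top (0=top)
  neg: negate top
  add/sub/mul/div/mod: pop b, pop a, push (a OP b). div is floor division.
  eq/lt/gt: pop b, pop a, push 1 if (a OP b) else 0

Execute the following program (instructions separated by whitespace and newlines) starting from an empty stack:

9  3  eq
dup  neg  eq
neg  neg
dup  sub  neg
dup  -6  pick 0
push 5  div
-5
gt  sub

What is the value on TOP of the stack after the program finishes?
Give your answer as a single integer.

After 'push 9': [9]
After 'push 3': [9, 3]
After 'eq': [0]
After 'dup': [0, 0]
After 'neg': [0, 0]
After 'eq': [1]
After 'neg': [-1]
After 'neg': [1]
After 'dup': [1, 1]
After 'sub': [0]
After 'neg': [0]
After 'dup': [0, 0]
After 'push -6': [0, 0, -6]
After 'pick 0': [0, 0, -6, -6]
After 'push 5': [0, 0, -6, -6, 5]
After 'div': [0, 0, -6, -2]
After 'push -5': [0, 0, -6, -2, -5]
After 'gt': [0, 0, -6, 1]
After 'sub': [0, 0, -7]

Answer: -7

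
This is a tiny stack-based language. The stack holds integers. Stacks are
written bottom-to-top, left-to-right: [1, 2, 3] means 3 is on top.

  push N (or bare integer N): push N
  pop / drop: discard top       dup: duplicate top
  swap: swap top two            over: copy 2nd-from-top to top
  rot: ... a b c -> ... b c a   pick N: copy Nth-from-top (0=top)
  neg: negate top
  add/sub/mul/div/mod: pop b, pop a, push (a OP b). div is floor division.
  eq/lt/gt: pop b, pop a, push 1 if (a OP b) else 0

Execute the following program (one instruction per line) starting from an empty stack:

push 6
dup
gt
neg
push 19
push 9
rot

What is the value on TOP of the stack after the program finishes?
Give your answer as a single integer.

After 'push 6': [6]
After 'dup': [6, 6]
After 'gt': [0]
After 'neg': [0]
After 'push 19': [0, 19]
After 'push 9': [0, 19, 9]
After 'rot': [19, 9, 0]

Answer: 0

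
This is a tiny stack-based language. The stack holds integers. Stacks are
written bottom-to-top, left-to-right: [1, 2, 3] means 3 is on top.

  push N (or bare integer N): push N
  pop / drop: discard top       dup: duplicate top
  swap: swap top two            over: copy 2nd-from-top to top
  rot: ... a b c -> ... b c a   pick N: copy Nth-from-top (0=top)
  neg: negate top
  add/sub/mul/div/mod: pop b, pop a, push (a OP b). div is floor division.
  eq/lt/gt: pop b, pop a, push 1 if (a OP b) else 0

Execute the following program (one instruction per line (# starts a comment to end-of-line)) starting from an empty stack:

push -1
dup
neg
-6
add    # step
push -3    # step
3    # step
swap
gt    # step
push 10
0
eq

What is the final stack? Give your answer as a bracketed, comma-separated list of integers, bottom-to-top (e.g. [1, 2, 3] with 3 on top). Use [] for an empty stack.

Answer: [-1, -5, 1, 0]

Derivation:
After 'push -1': [-1]
After 'dup': [-1, -1]
After 'neg': [-1, 1]
After 'push -6': [-1, 1, -6]
After 'add': [-1, -5]
After 'push -3': [-1, -5, -3]
After 'push 3': [-1, -5, -3, 3]
After 'swap': [-1, -5, 3, -3]
After 'gt': [-1, -5, 1]
After 'push 10': [-1, -5, 1, 10]
After 'push 0': [-1, -5, 1, 10, 0]
After 'eq': [-1, -5, 1, 0]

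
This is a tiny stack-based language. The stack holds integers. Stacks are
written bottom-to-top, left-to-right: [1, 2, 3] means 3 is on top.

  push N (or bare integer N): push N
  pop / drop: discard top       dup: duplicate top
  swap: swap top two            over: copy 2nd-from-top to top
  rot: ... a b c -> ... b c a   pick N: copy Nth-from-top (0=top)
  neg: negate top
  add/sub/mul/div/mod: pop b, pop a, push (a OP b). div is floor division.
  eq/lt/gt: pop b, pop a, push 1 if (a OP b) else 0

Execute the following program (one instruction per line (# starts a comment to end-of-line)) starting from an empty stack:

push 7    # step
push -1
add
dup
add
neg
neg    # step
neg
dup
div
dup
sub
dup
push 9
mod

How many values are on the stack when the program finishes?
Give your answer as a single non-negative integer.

After 'push 7': stack = [7] (depth 1)
After 'push -1': stack = [7, -1] (depth 2)
After 'add': stack = [6] (depth 1)
After 'dup': stack = [6, 6] (depth 2)
After 'add': stack = [12] (depth 1)
After 'neg': stack = [-12] (depth 1)
After 'neg': stack = [12] (depth 1)
After 'neg': stack = [-12] (depth 1)
After 'dup': stack = [-12, -12] (depth 2)
After 'div': stack = [1] (depth 1)
After 'dup': stack = [1, 1] (depth 2)
After 'sub': stack = [0] (depth 1)
After 'dup': stack = [0, 0] (depth 2)
After 'push 9': stack = [0, 0, 9] (depth 3)
After 'mod': stack = [0, 0] (depth 2)

Answer: 2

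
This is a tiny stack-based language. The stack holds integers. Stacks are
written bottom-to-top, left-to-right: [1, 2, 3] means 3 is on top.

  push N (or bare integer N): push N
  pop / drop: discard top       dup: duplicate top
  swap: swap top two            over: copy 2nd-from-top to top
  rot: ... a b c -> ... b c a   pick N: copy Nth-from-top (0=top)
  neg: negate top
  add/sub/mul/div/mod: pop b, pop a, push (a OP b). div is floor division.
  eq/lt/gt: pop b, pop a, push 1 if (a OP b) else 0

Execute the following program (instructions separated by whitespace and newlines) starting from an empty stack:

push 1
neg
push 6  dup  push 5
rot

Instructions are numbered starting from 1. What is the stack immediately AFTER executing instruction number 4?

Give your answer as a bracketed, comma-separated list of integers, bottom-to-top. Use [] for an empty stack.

Answer: [-1, 6, 6]

Derivation:
Step 1 ('push 1'): [1]
Step 2 ('neg'): [-1]
Step 3 ('push 6'): [-1, 6]
Step 4 ('dup'): [-1, 6, 6]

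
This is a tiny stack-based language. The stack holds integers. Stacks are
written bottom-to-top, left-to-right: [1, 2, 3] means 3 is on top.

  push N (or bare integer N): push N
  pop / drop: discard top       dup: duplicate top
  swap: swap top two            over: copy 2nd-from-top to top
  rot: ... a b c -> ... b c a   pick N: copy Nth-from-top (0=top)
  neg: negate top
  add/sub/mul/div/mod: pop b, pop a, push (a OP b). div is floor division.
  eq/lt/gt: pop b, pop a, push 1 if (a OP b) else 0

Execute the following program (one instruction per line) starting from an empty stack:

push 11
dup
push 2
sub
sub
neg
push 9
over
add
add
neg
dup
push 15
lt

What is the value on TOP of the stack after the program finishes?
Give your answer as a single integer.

Answer: 1

Derivation:
After 'push 11': [11]
After 'dup': [11, 11]
After 'push 2': [11, 11, 2]
After 'sub': [11, 9]
After 'sub': [2]
After 'neg': [-2]
After 'push 9': [-2, 9]
After 'over': [-2, 9, -2]
After 'add': [-2, 7]
After 'add': [5]
After 'neg': [-5]
After 'dup': [-5, -5]
After 'push 15': [-5, -5, 15]
After 'lt': [-5, 1]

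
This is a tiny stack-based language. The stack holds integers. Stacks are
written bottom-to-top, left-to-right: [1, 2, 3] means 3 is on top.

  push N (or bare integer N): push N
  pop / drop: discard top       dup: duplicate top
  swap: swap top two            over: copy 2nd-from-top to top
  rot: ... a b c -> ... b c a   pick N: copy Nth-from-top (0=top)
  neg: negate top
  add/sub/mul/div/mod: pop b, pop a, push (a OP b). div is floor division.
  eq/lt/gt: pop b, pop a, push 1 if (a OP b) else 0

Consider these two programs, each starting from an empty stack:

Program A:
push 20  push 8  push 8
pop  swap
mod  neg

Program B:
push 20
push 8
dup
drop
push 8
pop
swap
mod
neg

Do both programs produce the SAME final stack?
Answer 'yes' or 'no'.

Answer: yes

Derivation:
Program A trace:
  After 'push 20': [20]
  After 'push 8': [20, 8]
  After 'push 8': [20, 8, 8]
  After 'pop': [20, 8]
  After 'swap': [8, 20]
  After 'mod': [8]
  After 'neg': [-8]
Program A final stack: [-8]

Program B trace:
  After 'push 20': [20]
  After 'push 8': [20, 8]
  After 'dup': [20, 8, 8]
  After 'drop': [20, 8]
  After 'push 8': [20, 8, 8]
  After 'pop': [20, 8]
  After 'swap': [8, 20]
  After 'mod': [8]
  After 'neg': [-8]
Program B final stack: [-8]
Same: yes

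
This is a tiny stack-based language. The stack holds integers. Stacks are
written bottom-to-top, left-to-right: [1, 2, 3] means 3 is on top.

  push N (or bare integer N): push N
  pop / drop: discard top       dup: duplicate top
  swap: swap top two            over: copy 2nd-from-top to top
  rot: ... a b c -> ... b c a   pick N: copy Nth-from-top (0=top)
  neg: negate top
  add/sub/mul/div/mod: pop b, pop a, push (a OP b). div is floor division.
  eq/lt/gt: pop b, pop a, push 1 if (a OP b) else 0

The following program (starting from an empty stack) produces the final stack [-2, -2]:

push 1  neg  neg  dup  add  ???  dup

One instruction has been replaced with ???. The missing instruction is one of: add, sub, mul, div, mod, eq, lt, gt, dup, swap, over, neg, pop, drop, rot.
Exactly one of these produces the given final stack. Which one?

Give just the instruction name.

Answer: neg

Derivation:
Stack before ???: [2]
Stack after ???:  [-2]
The instruction that transforms [2] -> [-2] is: neg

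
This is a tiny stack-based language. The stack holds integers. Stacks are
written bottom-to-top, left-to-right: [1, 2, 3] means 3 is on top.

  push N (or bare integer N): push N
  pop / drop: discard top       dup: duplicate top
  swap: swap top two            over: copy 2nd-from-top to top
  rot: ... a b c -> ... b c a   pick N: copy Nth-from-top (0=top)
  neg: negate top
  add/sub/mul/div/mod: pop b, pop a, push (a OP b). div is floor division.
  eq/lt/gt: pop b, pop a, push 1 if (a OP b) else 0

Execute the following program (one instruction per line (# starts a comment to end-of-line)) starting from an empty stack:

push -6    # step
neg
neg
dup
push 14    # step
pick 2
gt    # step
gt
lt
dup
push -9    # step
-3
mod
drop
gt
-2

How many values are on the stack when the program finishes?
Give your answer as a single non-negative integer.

After 'push -6': stack = [-6] (depth 1)
After 'neg': stack = [6] (depth 1)
After 'neg': stack = [-6] (depth 1)
After 'dup': stack = [-6, -6] (depth 2)
After 'push 14': stack = [-6, -6, 14] (depth 3)
After 'pick 2': stack = [-6, -6, 14, -6] (depth 4)
After 'gt': stack = [-6, -6, 1] (depth 3)
After 'gt': stack = [-6, 0] (depth 2)
After 'lt': stack = [1] (depth 1)
After 'dup': stack = [1, 1] (depth 2)
After 'push -9': stack = [1, 1, -9] (depth 3)
After 'push -3': stack = [1, 1, -9, -3] (depth 4)
After 'mod': stack = [1, 1, 0] (depth 3)
After 'drop': stack = [1, 1] (depth 2)
After 'gt': stack = [0] (depth 1)
After 'push -2': stack = [0, -2] (depth 2)

Answer: 2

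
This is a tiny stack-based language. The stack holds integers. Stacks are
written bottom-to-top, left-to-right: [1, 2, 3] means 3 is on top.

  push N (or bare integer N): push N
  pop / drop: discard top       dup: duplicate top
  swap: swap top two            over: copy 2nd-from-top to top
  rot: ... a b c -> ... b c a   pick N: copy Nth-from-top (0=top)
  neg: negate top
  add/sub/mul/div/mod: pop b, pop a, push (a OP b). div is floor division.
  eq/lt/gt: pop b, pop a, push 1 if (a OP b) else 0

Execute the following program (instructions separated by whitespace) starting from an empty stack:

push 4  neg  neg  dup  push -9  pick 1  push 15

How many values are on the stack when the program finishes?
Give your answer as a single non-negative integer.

Answer: 5

Derivation:
After 'push 4': stack = [4] (depth 1)
After 'neg': stack = [-4] (depth 1)
After 'neg': stack = [4] (depth 1)
After 'dup': stack = [4, 4] (depth 2)
After 'push -9': stack = [4, 4, -9] (depth 3)
After 'pick 1': stack = [4, 4, -9, 4] (depth 4)
After 'push 15': stack = [4, 4, -9, 4, 15] (depth 5)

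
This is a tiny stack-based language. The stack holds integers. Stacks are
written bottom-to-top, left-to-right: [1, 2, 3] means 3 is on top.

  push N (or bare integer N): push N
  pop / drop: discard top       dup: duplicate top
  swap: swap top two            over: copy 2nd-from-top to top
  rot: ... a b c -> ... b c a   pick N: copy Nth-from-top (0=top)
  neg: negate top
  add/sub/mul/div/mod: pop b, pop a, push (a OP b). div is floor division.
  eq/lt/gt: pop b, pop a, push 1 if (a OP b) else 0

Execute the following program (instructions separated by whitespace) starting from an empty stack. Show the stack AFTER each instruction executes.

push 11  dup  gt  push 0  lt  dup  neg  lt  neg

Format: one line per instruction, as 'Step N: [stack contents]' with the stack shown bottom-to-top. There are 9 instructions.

Step 1: [11]
Step 2: [11, 11]
Step 3: [0]
Step 4: [0, 0]
Step 5: [0]
Step 6: [0, 0]
Step 7: [0, 0]
Step 8: [0]
Step 9: [0]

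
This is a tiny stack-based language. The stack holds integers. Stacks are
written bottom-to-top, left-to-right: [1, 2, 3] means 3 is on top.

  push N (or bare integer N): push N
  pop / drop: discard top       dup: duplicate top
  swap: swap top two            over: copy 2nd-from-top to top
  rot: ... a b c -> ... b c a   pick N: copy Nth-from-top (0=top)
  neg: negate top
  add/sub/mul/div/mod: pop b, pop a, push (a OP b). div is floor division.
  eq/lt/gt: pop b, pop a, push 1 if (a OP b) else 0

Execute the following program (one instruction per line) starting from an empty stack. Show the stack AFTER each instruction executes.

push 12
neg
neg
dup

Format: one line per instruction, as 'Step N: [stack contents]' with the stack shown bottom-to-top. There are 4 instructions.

Step 1: [12]
Step 2: [-12]
Step 3: [12]
Step 4: [12, 12]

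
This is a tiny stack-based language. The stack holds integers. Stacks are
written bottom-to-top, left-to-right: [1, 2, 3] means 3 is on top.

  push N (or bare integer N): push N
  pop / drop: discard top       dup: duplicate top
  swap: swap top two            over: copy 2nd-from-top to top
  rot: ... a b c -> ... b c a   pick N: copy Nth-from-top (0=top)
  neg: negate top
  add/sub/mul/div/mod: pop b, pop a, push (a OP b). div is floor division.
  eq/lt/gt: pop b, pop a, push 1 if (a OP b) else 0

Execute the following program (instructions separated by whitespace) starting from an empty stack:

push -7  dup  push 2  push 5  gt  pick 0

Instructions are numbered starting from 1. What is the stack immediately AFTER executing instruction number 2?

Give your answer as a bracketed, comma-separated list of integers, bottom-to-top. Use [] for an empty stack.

Answer: [-7, -7]

Derivation:
Step 1 ('push -7'): [-7]
Step 2 ('dup'): [-7, -7]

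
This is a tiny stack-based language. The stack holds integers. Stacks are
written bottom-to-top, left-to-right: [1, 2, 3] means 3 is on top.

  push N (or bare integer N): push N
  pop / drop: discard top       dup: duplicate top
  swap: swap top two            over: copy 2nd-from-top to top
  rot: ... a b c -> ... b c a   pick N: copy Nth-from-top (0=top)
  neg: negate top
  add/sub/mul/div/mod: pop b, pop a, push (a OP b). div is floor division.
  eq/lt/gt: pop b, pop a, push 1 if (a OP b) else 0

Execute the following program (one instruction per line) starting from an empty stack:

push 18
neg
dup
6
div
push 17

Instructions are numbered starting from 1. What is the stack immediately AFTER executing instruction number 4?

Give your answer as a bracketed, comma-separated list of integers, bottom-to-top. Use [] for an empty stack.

Step 1 ('push 18'): [18]
Step 2 ('neg'): [-18]
Step 3 ('dup'): [-18, -18]
Step 4 ('6'): [-18, -18, 6]

Answer: [-18, -18, 6]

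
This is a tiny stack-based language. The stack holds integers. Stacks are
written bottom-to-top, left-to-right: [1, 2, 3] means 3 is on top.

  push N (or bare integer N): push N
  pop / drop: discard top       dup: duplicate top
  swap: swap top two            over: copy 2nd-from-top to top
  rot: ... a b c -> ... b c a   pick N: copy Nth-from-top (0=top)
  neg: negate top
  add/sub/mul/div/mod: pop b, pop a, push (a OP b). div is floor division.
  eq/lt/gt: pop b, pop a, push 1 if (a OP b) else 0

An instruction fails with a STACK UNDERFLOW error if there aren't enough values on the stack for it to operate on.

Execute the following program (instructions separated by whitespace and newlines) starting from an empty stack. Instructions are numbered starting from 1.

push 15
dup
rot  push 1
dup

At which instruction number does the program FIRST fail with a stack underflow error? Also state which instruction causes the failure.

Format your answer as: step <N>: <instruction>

Step 1 ('push 15'): stack = [15], depth = 1
Step 2 ('dup'): stack = [15, 15], depth = 2
Step 3 ('rot'): needs 3 value(s) but depth is 2 — STACK UNDERFLOW

Answer: step 3: rot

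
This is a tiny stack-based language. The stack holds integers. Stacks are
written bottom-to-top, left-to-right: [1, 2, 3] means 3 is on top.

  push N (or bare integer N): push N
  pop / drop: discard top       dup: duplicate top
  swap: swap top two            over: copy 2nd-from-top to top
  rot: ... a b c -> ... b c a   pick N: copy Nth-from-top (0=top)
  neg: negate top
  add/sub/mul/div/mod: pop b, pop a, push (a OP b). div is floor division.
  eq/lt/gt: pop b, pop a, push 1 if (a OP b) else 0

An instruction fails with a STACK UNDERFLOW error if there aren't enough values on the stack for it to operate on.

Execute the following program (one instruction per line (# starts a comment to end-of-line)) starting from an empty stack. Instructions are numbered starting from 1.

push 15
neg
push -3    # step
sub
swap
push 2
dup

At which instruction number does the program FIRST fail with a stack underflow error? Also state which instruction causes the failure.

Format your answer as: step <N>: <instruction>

Step 1 ('push 15'): stack = [15], depth = 1
Step 2 ('neg'): stack = [-15], depth = 1
Step 3 ('push -3'): stack = [-15, -3], depth = 2
Step 4 ('sub'): stack = [-12], depth = 1
Step 5 ('swap'): needs 2 value(s) but depth is 1 — STACK UNDERFLOW

Answer: step 5: swap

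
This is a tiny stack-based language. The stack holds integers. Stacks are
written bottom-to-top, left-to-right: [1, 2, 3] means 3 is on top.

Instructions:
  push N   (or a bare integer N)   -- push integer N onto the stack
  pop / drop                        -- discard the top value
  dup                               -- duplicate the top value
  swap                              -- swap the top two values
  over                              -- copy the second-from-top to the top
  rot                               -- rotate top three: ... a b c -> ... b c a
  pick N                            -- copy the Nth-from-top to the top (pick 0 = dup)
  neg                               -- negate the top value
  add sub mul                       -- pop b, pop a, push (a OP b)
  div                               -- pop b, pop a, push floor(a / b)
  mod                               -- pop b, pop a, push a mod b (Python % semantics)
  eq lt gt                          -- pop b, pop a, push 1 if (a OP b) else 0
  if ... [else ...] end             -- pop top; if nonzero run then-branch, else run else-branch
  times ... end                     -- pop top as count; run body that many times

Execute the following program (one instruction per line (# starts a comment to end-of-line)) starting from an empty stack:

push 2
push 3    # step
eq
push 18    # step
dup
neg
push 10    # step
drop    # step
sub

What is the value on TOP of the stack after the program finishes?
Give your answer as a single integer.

Answer: 36

Derivation:
After 'push 2': [2]
After 'push 3': [2, 3]
After 'eq': [0]
After 'push 18': [0, 18]
After 'dup': [0, 18, 18]
After 'neg': [0, 18, -18]
After 'push 10': [0, 18, -18, 10]
After 'drop': [0, 18, -18]
After 'sub': [0, 36]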